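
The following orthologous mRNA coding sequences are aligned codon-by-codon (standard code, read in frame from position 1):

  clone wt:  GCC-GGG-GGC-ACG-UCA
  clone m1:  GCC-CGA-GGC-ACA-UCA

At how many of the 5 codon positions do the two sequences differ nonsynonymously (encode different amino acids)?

1

Codon 1: GCC Ala / GCC Ala — identical.
Codon 2: GGG Gly / CGA Arg — nonsynonymous.
Codon 3: GGC Gly / GGC Gly — identical.
Codon 4: ACG Thr / ACA Thr — synonymous.
Codon 5: UCA Ser / UCA Ser — identical.
Nonsynonymous differences: 1.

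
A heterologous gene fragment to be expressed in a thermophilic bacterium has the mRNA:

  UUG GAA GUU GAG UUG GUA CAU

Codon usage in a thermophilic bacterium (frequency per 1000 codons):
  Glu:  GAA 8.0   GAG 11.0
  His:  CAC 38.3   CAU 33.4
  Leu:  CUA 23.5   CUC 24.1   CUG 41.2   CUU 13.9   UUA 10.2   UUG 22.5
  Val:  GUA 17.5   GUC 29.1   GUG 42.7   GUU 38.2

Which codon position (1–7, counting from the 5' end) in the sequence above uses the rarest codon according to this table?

Codon 1 UUG (Leu): 22.5 per 1000.
Codon 2 GAA (Glu): 8.0 per 1000.
Codon 3 GUU (Val): 38.2 per 1000.
Codon 4 GAG (Glu): 11.0 per 1000.
Codon 5 UUG (Leu): 22.5 per 1000.
Codon 6 GUA (Val): 17.5 per 1000.
Codon 7 CAU (His): 33.4 per 1000.
Lowest frequency is 8.0 at codon 2.

2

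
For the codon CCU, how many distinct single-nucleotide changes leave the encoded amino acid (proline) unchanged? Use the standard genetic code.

3

Position 1: none → 0 synonymous.
Position 2: none → 0 synonymous.
Position 3: CCC, CCA, CCG → 3 synonymous.
Total: 0 + 0 + 3 = 3.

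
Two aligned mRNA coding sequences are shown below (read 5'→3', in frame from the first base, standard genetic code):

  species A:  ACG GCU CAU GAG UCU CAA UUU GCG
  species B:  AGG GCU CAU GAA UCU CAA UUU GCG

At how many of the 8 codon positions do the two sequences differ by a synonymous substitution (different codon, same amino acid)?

Codon 1: ACG Thr / AGG Arg — nonsynonymous.
Codon 2: GCU Ala / GCU Ala — identical.
Codon 3: CAU His / CAU His — identical.
Codon 4: GAG Glu / GAA Glu — synonymous.
Codon 5: UCU Ser / UCU Ser — identical.
Codon 6: CAA Gln / CAA Gln — identical.
Codon 7: UUU Phe / UUU Phe — identical.
Codon 8: GCG Ala / GCG Ala — identical.
Synonymous differences: 1.

1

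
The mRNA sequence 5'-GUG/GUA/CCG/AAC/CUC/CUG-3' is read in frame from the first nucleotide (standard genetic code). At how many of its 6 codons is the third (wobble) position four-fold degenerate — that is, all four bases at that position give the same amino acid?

5

Codon 1 GUG (Val): third position 4-fold.
Codon 2 GUA (Val): third position 4-fold.
Codon 3 CCG (Pro): third position 4-fold.
Codon 4 AAC (Asn): third position 2-fold.
Codon 5 CUC (Leu): third position 4-fold.
Codon 6 CUG (Leu): third position 4-fold.
Four-fold degenerate third positions: 5.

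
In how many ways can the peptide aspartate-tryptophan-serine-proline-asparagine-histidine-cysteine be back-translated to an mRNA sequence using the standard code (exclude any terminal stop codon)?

Asp: 2 codons.
Trp: 1 codon.
Ser: 6 codons.
Pro: 4 codons.
Asn: 2 codons.
His: 2 codons.
Cys: 2 codons.
2 × 1 × 6 × 4 × 2 × 2 × 2 = 384.

384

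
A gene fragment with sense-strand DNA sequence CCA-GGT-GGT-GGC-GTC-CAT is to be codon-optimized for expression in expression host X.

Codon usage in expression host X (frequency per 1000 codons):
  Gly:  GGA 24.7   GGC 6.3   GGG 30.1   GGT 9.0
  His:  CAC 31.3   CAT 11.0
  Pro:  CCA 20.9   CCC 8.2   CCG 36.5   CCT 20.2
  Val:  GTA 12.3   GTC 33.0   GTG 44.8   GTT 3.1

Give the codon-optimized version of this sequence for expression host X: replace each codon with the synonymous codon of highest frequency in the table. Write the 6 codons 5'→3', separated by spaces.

Codon 1 (Pro): best is CCG at 36.5.
Codon 2 (Gly): best is GGG at 30.1.
Codon 3 (Gly): best is GGG at 30.1.
Codon 4 (Gly): best is GGG at 30.1.
Codon 5 (Val): best is GTG at 44.8.
Codon 6 (His): best is CAC at 31.3.

CCG GGG GGG GGG GTG CAC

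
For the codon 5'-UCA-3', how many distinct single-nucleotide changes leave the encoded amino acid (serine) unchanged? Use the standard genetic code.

3

Position 1: none → 0 synonymous.
Position 2: none → 0 synonymous.
Position 3: UCU, UCC, UCG → 3 synonymous.
Total: 0 + 0 + 3 = 3.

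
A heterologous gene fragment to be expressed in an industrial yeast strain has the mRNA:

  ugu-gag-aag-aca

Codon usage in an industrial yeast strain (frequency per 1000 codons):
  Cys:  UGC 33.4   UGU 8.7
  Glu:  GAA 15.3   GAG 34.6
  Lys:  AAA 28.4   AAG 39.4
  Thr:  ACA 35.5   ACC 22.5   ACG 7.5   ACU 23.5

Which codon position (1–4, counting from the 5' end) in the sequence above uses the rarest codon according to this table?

1

Codon 1 UGU (Cys): 8.7 per 1000.
Codon 2 GAG (Glu): 34.6 per 1000.
Codon 3 AAG (Lys): 39.4 per 1000.
Codon 4 ACA (Thr): 35.5 per 1000.
Lowest frequency is 8.7 at codon 1.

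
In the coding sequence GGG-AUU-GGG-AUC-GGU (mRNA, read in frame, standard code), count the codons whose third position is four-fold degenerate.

Codon 1 GGG (Gly): third position 4-fold.
Codon 2 AUU (Ile): third position 3-fold.
Codon 3 GGG (Gly): third position 4-fold.
Codon 4 AUC (Ile): third position 3-fold.
Codon 5 GGU (Gly): third position 4-fold.
Four-fold degenerate third positions: 3.

3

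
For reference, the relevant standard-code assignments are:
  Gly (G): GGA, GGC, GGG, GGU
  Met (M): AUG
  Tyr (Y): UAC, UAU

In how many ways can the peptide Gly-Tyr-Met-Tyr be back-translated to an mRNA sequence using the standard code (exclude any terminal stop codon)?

Gly: 4 codons.
Tyr: 2 codons.
Met: 1 codon.
Tyr: 2 codons.
4 × 2 × 1 × 2 = 16.

16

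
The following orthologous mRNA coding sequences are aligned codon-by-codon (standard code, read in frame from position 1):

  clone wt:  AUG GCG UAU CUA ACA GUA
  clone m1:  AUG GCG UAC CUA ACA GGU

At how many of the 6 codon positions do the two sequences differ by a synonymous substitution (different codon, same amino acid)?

Codon 1: AUG Met / AUG Met — identical.
Codon 2: GCG Ala / GCG Ala — identical.
Codon 3: UAU Tyr / UAC Tyr — synonymous.
Codon 4: CUA Leu / CUA Leu — identical.
Codon 5: ACA Thr / ACA Thr — identical.
Codon 6: GUA Val / GGU Gly — nonsynonymous.
Synonymous differences: 1.

1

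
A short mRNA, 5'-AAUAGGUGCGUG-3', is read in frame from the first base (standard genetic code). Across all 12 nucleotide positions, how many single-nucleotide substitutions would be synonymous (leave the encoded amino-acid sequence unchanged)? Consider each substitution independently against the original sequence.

7

Codon 1 (AAU, Asn): 1 synonymous substitution.
Codon 2 (AGG, Arg): 2 synonymous substitutions.
Codon 3 (UGC, Cys): 1 synonymous substitution.
Codon 4 (GUG, Val): 3 synonymous substitutions.
Total: 1 + 2 + 1 + 3 = 7.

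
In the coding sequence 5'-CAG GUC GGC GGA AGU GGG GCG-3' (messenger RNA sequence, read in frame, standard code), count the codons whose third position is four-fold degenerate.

Codon 1 CAG (Gln): third position 2-fold.
Codon 2 GUC (Val): third position 4-fold.
Codon 3 GGC (Gly): third position 4-fold.
Codon 4 GGA (Gly): third position 4-fold.
Codon 5 AGU (Ser): third position 2-fold.
Codon 6 GGG (Gly): third position 4-fold.
Codon 7 GCG (Ala): third position 4-fold.
Four-fold degenerate third positions: 5.

5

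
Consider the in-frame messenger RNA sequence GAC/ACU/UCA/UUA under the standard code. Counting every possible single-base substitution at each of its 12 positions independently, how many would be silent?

Codon 1 (GAC, Asp): 1 synonymous substitution.
Codon 2 (ACU, Thr): 3 synonymous substitutions.
Codon 3 (UCA, Ser): 3 synonymous substitutions.
Codon 4 (UUA, Leu): 2 synonymous substitutions.
Total: 1 + 3 + 3 + 2 = 9.

9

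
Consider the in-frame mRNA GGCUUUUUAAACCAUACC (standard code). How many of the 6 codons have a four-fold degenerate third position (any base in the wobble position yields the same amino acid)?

2

Codon 1 GGC (Gly): third position 4-fold.
Codon 2 UUU (Phe): third position 2-fold.
Codon 3 UUA (Leu): third position 2-fold.
Codon 4 AAC (Asn): third position 2-fold.
Codon 5 CAU (His): third position 2-fold.
Codon 6 ACC (Thr): third position 4-fold.
Four-fold degenerate third positions: 2.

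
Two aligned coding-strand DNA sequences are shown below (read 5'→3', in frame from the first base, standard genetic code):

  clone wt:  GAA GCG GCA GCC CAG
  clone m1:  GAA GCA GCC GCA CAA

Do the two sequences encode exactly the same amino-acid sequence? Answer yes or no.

yes

Codon 1: GAA Glu / GAA Glu — identical.
Codon 2: GCG Ala / GCA Ala — synonymous.
Codon 3: GCA Ala / GCC Ala — synonymous.
Codon 4: GCC Ala / GCA Ala — synonymous.
Codon 5: CAG Gln / CAA Gln — synonymous.
Nonsynonymous differences: 0 → same protein.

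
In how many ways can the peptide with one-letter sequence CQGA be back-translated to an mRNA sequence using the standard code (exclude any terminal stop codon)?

64

Cys: 2 codons.
Gln: 2 codons.
Gly: 4 codons.
Ala: 4 codons.
2 × 2 × 4 × 4 = 64.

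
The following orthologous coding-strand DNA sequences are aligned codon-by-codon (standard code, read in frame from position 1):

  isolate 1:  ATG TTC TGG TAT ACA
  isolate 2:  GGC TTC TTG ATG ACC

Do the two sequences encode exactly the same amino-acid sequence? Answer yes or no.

no

Codon 1: ATG Met / GGC Gly — nonsynonymous.
Codon 2: TTC Phe / TTC Phe — identical.
Codon 3: TGG Trp / TTG Leu — nonsynonymous.
Codon 4: TAT Tyr / ATG Met — nonsynonymous.
Codon 5: ACA Thr / ACC Thr — synonymous.
Nonsynonymous differences: 3 → different protein.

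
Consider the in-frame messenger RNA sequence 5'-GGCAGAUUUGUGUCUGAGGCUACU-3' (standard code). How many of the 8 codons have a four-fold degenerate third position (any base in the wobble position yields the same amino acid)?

5

Codon 1 GGC (Gly): third position 4-fold.
Codon 2 AGA (Arg): third position 2-fold.
Codon 3 UUU (Phe): third position 2-fold.
Codon 4 GUG (Val): third position 4-fold.
Codon 5 UCU (Ser): third position 4-fold.
Codon 6 GAG (Glu): third position 2-fold.
Codon 7 GCU (Ala): third position 4-fold.
Codon 8 ACU (Thr): third position 4-fold.
Four-fold degenerate third positions: 5.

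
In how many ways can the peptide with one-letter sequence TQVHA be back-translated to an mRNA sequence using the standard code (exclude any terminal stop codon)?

256

Thr: 4 codons.
Gln: 2 codons.
Val: 4 codons.
His: 2 codons.
Ala: 4 codons.
4 × 2 × 4 × 2 × 4 = 256.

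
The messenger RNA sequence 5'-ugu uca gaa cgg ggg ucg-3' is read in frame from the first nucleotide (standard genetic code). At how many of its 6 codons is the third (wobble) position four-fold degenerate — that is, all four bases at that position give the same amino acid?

Codon 1 UGU (Cys): third position 2-fold.
Codon 2 UCA (Ser): third position 4-fold.
Codon 3 GAA (Glu): third position 2-fold.
Codon 4 CGG (Arg): third position 4-fold.
Codon 5 GGG (Gly): third position 4-fold.
Codon 6 UCG (Ser): third position 4-fold.
Four-fold degenerate third positions: 4.

4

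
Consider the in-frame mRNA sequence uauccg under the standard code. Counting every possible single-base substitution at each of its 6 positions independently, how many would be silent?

Codon 1 (UAU, Tyr): 1 synonymous substitution.
Codon 2 (CCG, Pro): 3 synonymous substitutions.
Total: 1 + 3 = 4.

4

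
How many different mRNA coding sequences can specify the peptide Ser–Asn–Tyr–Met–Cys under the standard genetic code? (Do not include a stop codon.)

Ser: 6 codons.
Asn: 2 codons.
Tyr: 2 codons.
Met: 1 codon.
Cys: 2 codons.
6 × 2 × 2 × 1 × 2 = 48.

48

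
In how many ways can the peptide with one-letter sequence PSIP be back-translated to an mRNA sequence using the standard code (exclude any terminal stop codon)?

288

Pro: 4 codons.
Ser: 6 codons.
Ile: 3 codons.
Pro: 4 codons.
4 × 6 × 3 × 4 = 288.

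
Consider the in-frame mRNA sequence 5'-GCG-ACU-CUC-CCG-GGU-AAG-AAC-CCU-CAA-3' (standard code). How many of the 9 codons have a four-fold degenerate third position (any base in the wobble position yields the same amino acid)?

Codon 1 GCG (Ala): third position 4-fold.
Codon 2 ACU (Thr): third position 4-fold.
Codon 3 CUC (Leu): third position 4-fold.
Codon 4 CCG (Pro): third position 4-fold.
Codon 5 GGU (Gly): third position 4-fold.
Codon 6 AAG (Lys): third position 2-fold.
Codon 7 AAC (Asn): third position 2-fold.
Codon 8 CCU (Pro): third position 4-fold.
Codon 9 CAA (Gln): third position 2-fold.
Four-fold degenerate third positions: 6.

6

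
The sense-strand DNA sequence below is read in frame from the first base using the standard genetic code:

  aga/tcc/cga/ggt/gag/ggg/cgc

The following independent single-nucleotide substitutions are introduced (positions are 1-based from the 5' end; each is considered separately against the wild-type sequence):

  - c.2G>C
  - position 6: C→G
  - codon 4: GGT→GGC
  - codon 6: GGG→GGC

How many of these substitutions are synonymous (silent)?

Codon 1: AGA (Arg) → ACA (Thr) — missense.
Codon 2: TCC (Ser) → TCG (Ser) — synonymous.
Codon 4: GGT (Gly) → GGC (Gly) — synonymous.
Codon 6: GGG (Gly) → GGC (Gly) — synonymous.
Synonymous: 3 of 4.

3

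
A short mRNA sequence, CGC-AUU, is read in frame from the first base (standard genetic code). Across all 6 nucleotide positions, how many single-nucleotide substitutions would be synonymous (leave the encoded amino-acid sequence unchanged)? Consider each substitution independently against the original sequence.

5

Codon 1 (CGC, Arg): 3 synonymous substitutions.
Codon 2 (AUU, Ile): 2 synonymous substitutions.
Total: 3 + 2 = 5.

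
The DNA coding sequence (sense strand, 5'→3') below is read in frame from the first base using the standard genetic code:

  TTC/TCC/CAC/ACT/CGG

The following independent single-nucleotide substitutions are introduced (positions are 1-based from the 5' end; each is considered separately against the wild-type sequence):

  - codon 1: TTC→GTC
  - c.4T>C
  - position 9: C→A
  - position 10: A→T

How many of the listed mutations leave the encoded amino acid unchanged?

0

Codon 1: TTC (Phe) → GTC (Val) — missense.
Codon 2: TCC (Ser) → CCC (Pro) — missense.
Codon 3: CAC (His) → CAA (Gln) — missense.
Codon 4: ACT (Thr) → TCT (Ser) — missense.
Synonymous: 0 of 4.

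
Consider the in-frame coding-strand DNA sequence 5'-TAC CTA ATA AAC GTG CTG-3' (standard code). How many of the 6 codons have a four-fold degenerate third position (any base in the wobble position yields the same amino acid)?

Codon 1 TAC (Tyr): third position 2-fold.
Codon 2 CTA (Leu): third position 4-fold.
Codon 3 ATA (Ile): third position 3-fold.
Codon 4 AAC (Asn): third position 2-fold.
Codon 5 GTG (Val): third position 4-fold.
Codon 6 CTG (Leu): third position 4-fold.
Four-fold degenerate third positions: 3.

3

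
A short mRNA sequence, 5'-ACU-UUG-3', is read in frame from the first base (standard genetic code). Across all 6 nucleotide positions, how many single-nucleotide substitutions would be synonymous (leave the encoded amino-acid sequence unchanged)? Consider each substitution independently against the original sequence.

Codon 1 (ACU, Thr): 3 synonymous substitutions.
Codon 2 (UUG, Leu): 2 synonymous substitutions.
Total: 3 + 2 = 5.

5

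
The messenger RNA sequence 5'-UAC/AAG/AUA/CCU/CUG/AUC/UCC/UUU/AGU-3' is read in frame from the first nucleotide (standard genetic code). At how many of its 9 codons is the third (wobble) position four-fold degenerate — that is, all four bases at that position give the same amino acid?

3

Codon 1 UAC (Tyr): third position 2-fold.
Codon 2 AAG (Lys): third position 2-fold.
Codon 3 AUA (Ile): third position 3-fold.
Codon 4 CCU (Pro): third position 4-fold.
Codon 5 CUG (Leu): third position 4-fold.
Codon 6 AUC (Ile): third position 3-fold.
Codon 7 UCC (Ser): third position 4-fold.
Codon 8 UUU (Phe): third position 2-fold.
Codon 9 AGU (Ser): third position 2-fold.
Four-fold degenerate third positions: 3.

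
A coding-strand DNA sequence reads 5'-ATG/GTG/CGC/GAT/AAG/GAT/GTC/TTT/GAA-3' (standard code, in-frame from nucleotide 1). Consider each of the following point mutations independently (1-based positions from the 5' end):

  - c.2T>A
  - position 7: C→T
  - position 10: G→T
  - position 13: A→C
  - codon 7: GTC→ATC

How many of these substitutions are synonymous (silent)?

0

Codon 1: ATG (Met) → AAG (Lys) — missense.
Codon 3: CGC (Arg) → TGC (Cys) — missense.
Codon 4: GAT (Asp) → TAT (Tyr) — missense.
Codon 5: AAG (Lys) → CAG (Gln) — missense.
Codon 7: GTC (Val) → ATC (Ile) — missense.
Synonymous: 0 of 5.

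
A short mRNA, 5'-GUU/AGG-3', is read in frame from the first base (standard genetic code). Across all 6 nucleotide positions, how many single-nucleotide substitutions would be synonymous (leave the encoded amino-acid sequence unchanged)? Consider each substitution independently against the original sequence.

Codon 1 (GUU, Val): 3 synonymous substitutions.
Codon 2 (AGG, Arg): 2 synonymous substitutions.
Total: 3 + 2 = 5.

5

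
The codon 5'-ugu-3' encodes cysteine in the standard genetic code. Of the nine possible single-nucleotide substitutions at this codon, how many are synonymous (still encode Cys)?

Position 1: none → 0 synonymous.
Position 2: none → 0 synonymous.
Position 3: UGC → 1 synonymous.
Total: 0 + 0 + 1 = 1.

1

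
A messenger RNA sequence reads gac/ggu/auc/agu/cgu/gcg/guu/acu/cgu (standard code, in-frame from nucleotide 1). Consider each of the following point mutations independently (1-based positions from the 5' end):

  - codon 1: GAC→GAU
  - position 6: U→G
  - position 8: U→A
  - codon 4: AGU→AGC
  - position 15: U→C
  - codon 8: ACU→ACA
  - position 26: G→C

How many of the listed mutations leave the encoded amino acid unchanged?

Codon 1: GAC (Asp) → GAU (Asp) — synonymous.
Codon 2: GGU (Gly) → GGG (Gly) — synonymous.
Codon 3: AUC (Ile) → AAC (Asn) — missense.
Codon 4: AGU (Ser) → AGC (Ser) — synonymous.
Codon 5: CGU (Arg) → CGC (Arg) — synonymous.
Codon 8: ACU (Thr) → ACA (Thr) — synonymous.
Codon 9: CGU (Arg) → CCU (Pro) — missense.
Synonymous: 5 of 7.

5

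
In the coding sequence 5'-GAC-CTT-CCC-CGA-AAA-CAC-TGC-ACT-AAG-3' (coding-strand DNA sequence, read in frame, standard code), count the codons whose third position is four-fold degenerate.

Codon 1 GAC (Asp): third position 2-fold.
Codon 2 CTT (Leu): third position 4-fold.
Codon 3 CCC (Pro): third position 4-fold.
Codon 4 CGA (Arg): third position 4-fold.
Codon 5 AAA (Lys): third position 2-fold.
Codon 6 CAC (His): third position 2-fold.
Codon 7 TGC (Cys): third position 2-fold.
Codon 8 ACT (Thr): third position 4-fold.
Codon 9 AAG (Lys): third position 2-fold.
Four-fold degenerate third positions: 4.

4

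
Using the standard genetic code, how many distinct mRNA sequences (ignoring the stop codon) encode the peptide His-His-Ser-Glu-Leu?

288

His: 2 codons.
His: 2 codons.
Ser: 6 codons.
Glu: 2 codons.
Leu: 6 codons.
2 × 2 × 6 × 2 × 6 = 288.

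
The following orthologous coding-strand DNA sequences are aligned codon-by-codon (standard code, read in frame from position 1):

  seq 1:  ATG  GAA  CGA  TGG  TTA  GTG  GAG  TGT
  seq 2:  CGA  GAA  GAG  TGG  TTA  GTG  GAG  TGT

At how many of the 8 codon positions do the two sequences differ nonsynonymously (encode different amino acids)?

Codon 1: ATG Met / CGA Arg — nonsynonymous.
Codon 2: GAA Glu / GAA Glu — identical.
Codon 3: CGA Arg / GAG Glu — nonsynonymous.
Codon 4: TGG Trp / TGG Trp — identical.
Codon 5: TTA Leu / TTA Leu — identical.
Codon 6: GTG Val / GTG Val — identical.
Codon 7: GAG Glu / GAG Glu — identical.
Codon 8: TGT Cys / TGT Cys — identical.
Nonsynonymous differences: 2.

2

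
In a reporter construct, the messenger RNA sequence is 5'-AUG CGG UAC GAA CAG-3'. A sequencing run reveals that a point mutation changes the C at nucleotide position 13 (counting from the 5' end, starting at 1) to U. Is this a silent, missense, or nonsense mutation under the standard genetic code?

Position 13 falls in codon 5: CAG → Gln.
After the substitution the codon is UAG → Stop.
The new codon is a stop codon, so this is a nonsense mutation.

nonsense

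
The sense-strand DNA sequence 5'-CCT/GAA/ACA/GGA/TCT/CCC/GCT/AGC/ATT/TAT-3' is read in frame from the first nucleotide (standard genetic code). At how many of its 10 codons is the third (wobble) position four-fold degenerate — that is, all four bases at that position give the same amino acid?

6

Codon 1 CCT (Pro): third position 4-fold.
Codon 2 GAA (Glu): third position 2-fold.
Codon 3 ACA (Thr): third position 4-fold.
Codon 4 GGA (Gly): third position 4-fold.
Codon 5 TCT (Ser): third position 4-fold.
Codon 6 CCC (Pro): third position 4-fold.
Codon 7 GCT (Ala): third position 4-fold.
Codon 8 AGC (Ser): third position 2-fold.
Codon 9 ATT (Ile): third position 3-fold.
Codon 10 TAT (Tyr): third position 2-fold.
Four-fold degenerate third positions: 6.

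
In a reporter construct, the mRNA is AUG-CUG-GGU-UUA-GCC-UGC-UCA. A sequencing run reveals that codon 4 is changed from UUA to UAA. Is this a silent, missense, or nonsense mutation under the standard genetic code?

nonsense

Position 11 falls in codon 4: UUA → Leu.
After the substitution the codon is UAA → Stop.
The new codon is a stop codon, so this is a nonsense mutation.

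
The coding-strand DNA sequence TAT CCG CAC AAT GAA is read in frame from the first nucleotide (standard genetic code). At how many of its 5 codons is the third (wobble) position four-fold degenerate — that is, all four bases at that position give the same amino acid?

Codon 1 TAT (Tyr): third position 2-fold.
Codon 2 CCG (Pro): third position 4-fold.
Codon 3 CAC (His): third position 2-fold.
Codon 4 AAT (Asn): third position 2-fold.
Codon 5 GAA (Glu): third position 2-fold.
Four-fold degenerate third positions: 1.

1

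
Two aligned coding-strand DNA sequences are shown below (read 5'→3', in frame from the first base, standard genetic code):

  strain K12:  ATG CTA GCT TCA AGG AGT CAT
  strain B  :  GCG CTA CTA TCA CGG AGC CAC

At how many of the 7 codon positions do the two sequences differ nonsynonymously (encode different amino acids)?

2

Codon 1: ATG Met / GCG Ala — nonsynonymous.
Codon 2: CTA Leu / CTA Leu — identical.
Codon 3: GCT Ala / CTA Leu — nonsynonymous.
Codon 4: TCA Ser / TCA Ser — identical.
Codon 5: AGG Arg / CGG Arg — synonymous.
Codon 6: AGT Ser / AGC Ser — synonymous.
Codon 7: CAT His / CAC His — synonymous.
Nonsynonymous differences: 2.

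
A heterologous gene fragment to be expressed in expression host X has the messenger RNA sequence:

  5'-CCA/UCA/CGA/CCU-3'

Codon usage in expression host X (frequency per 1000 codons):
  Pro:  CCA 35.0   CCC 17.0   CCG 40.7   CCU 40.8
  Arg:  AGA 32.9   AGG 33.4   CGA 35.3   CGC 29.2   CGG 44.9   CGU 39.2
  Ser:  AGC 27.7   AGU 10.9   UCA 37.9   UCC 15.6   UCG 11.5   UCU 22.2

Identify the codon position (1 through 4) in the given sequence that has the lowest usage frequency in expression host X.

1

Codon 1 CCA (Pro): 35.0 per 1000.
Codon 2 UCA (Ser): 37.9 per 1000.
Codon 3 CGA (Arg): 35.3 per 1000.
Codon 4 CCU (Pro): 40.8 per 1000.
Lowest frequency is 35.0 at codon 1.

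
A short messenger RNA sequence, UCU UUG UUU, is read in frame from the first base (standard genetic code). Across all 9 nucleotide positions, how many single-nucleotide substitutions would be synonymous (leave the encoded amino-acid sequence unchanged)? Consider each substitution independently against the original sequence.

Codon 1 (UCU, Ser): 3 synonymous substitutions.
Codon 2 (UUG, Leu): 2 synonymous substitutions.
Codon 3 (UUU, Phe): 1 synonymous substitution.
Total: 3 + 2 + 1 = 6.

6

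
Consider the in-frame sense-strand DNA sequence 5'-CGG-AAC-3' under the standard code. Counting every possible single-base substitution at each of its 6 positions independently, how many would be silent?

Codon 1 (CGG, Arg): 4 synonymous substitutions.
Codon 2 (AAC, Asn): 1 synonymous substitution.
Total: 4 + 1 = 5.

5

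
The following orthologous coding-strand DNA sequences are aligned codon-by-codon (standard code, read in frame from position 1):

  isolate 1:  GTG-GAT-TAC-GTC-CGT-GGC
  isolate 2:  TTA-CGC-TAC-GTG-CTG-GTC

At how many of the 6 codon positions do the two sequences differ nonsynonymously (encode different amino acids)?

Codon 1: GTG Val / TTA Leu — nonsynonymous.
Codon 2: GAT Asp / CGC Arg — nonsynonymous.
Codon 3: TAC Tyr / TAC Tyr — identical.
Codon 4: GTC Val / GTG Val — synonymous.
Codon 5: CGT Arg / CTG Leu — nonsynonymous.
Codon 6: GGC Gly / GTC Val — nonsynonymous.
Nonsynonymous differences: 4.

4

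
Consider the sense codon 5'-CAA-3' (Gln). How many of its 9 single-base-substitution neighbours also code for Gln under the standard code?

Position 1: none → 0 synonymous.
Position 2: none → 0 synonymous.
Position 3: CAG → 1 synonymous.
Total: 0 + 0 + 1 = 1.

1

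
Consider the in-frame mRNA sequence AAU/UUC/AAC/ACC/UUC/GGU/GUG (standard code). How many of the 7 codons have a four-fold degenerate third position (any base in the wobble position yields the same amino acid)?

Codon 1 AAU (Asn): third position 2-fold.
Codon 2 UUC (Phe): third position 2-fold.
Codon 3 AAC (Asn): third position 2-fold.
Codon 4 ACC (Thr): third position 4-fold.
Codon 5 UUC (Phe): third position 2-fold.
Codon 6 GGU (Gly): third position 4-fold.
Codon 7 GUG (Val): third position 4-fold.
Four-fold degenerate third positions: 3.

3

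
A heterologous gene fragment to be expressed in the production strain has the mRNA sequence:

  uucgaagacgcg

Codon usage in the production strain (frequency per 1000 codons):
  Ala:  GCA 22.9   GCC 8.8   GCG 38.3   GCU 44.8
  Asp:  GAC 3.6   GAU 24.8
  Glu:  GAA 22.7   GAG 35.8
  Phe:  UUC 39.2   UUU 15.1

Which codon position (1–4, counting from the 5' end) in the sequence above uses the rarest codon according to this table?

3

Codon 1 UUC (Phe): 39.2 per 1000.
Codon 2 GAA (Glu): 22.7 per 1000.
Codon 3 GAC (Asp): 3.6 per 1000.
Codon 4 GCG (Ala): 38.3 per 1000.
Lowest frequency is 3.6 at codon 3.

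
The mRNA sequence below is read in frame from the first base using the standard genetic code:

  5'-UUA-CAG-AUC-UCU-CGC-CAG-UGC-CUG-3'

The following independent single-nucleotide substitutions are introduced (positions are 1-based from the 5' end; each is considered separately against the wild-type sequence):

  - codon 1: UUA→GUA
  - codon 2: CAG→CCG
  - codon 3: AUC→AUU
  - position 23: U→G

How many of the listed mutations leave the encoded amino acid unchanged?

1

Codon 1: UUA (Leu) → GUA (Val) — missense.
Codon 2: CAG (Gln) → CCG (Pro) — missense.
Codon 3: AUC (Ile) → AUU (Ile) — synonymous.
Codon 8: CUG (Leu) → CGG (Arg) — missense.
Synonymous: 1 of 4.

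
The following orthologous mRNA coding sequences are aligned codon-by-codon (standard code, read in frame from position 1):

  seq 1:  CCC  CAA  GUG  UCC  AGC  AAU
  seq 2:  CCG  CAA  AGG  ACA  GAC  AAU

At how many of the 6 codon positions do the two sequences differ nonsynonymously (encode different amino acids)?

Codon 1: CCC Pro / CCG Pro — synonymous.
Codon 2: CAA Gln / CAA Gln — identical.
Codon 3: GUG Val / AGG Arg — nonsynonymous.
Codon 4: UCC Ser / ACA Thr — nonsynonymous.
Codon 5: AGC Ser / GAC Asp — nonsynonymous.
Codon 6: AAU Asn / AAU Asn — identical.
Nonsynonymous differences: 3.

3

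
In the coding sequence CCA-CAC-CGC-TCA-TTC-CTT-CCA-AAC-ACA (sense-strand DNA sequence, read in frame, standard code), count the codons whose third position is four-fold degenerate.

Codon 1 CCA (Pro): third position 4-fold.
Codon 2 CAC (His): third position 2-fold.
Codon 3 CGC (Arg): third position 4-fold.
Codon 4 TCA (Ser): third position 4-fold.
Codon 5 TTC (Phe): third position 2-fold.
Codon 6 CTT (Leu): third position 4-fold.
Codon 7 CCA (Pro): third position 4-fold.
Codon 8 AAC (Asn): third position 2-fold.
Codon 9 ACA (Thr): third position 4-fold.
Four-fold degenerate third positions: 6.

6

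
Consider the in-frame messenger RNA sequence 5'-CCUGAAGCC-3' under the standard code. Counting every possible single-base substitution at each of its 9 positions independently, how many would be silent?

Codon 1 (CCU, Pro): 3 synonymous substitutions.
Codon 2 (GAA, Glu): 1 synonymous substitution.
Codon 3 (GCC, Ala): 3 synonymous substitutions.
Total: 3 + 1 + 3 = 7.

7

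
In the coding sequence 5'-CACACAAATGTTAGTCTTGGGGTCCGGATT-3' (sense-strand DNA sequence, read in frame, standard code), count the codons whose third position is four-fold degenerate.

6

Codon 1 CAC (His): third position 2-fold.
Codon 2 ACA (Thr): third position 4-fold.
Codon 3 AAT (Asn): third position 2-fold.
Codon 4 GTT (Val): third position 4-fold.
Codon 5 AGT (Ser): third position 2-fold.
Codon 6 CTT (Leu): third position 4-fold.
Codon 7 GGG (Gly): third position 4-fold.
Codon 8 GTC (Val): third position 4-fold.
Codon 9 CGG (Arg): third position 4-fold.
Codon 10 ATT (Ile): third position 3-fold.
Four-fold degenerate third positions: 6.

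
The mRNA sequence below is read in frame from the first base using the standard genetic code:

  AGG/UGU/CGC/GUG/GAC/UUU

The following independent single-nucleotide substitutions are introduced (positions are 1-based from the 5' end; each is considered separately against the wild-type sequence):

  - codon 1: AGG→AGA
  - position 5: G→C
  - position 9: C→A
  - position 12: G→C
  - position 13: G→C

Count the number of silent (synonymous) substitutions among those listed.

Codon 1: AGG (Arg) → AGA (Arg) — synonymous.
Codon 2: UGU (Cys) → UCU (Ser) — missense.
Codon 3: CGC (Arg) → CGA (Arg) — synonymous.
Codon 4: GUG (Val) → GUC (Val) — synonymous.
Codon 5: GAC (Asp) → CAC (His) — missense.
Synonymous: 3 of 5.

3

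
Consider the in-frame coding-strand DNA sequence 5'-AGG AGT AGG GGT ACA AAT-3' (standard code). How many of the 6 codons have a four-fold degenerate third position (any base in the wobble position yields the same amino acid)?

2

Codon 1 AGG (Arg): third position 2-fold.
Codon 2 AGT (Ser): third position 2-fold.
Codon 3 AGG (Arg): third position 2-fold.
Codon 4 GGT (Gly): third position 4-fold.
Codon 5 ACA (Thr): third position 4-fold.
Codon 6 AAT (Asn): third position 2-fold.
Four-fold degenerate third positions: 2.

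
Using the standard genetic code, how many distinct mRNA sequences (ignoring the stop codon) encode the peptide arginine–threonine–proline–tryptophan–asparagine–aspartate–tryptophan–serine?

2304

Arg: 6 codons.
Thr: 4 codons.
Pro: 4 codons.
Trp: 1 codon.
Asn: 2 codons.
Asp: 2 codons.
Trp: 1 codon.
Ser: 6 codons.
6 × 4 × 4 × 1 × 2 × 2 × 1 × 6 = 2304.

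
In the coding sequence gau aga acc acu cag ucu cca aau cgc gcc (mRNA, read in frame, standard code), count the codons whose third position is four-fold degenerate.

6

Codon 1 GAU (Asp): third position 2-fold.
Codon 2 AGA (Arg): third position 2-fold.
Codon 3 ACC (Thr): third position 4-fold.
Codon 4 ACU (Thr): third position 4-fold.
Codon 5 CAG (Gln): third position 2-fold.
Codon 6 UCU (Ser): third position 4-fold.
Codon 7 CCA (Pro): third position 4-fold.
Codon 8 AAU (Asn): third position 2-fold.
Codon 9 CGC (Arg): third position 4-fold.
Codon 10 GCC (Ala): third position 4-fold.
Four-fold degenerate third positions: 6.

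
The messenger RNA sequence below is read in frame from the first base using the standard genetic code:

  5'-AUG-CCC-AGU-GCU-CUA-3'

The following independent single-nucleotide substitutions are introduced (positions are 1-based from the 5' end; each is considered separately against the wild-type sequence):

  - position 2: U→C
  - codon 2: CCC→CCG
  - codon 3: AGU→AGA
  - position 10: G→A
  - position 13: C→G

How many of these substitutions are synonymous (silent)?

Codon 1: AUG (Met) → ACG (Thr) — missense.
Codon 2: CCC (Pro) → CCG (Pro) — synonymous.
Codon 3: AGU (Ser) → AGA (Arg) — missense.
Codon 4: GCU (Ala) → ACU (Thr) — missense.
Codon 5: CUA (Leu) → GUA (Val) — missense.
Synonymous: 1 of 5.

1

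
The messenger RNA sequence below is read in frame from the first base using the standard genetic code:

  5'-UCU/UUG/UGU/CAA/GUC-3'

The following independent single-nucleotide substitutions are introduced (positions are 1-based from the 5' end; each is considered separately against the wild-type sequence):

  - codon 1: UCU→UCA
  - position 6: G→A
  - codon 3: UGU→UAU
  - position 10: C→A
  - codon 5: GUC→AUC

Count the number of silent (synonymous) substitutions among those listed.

Codon 1: UCU (Ser) → UCA (Ser) — synonymous.
Codon 2: UUG (Leu) → UUA (Leu) — synonymous.
Codon 3: UGU (Cys) → UAU (Tyr) — missense.
Codon 4: CAA (Gln) → AAA (Lys) — missense.
Codon 5: GUC (Val) → AUC (Ile) — missense.
Synonymous: 2 of 5.

2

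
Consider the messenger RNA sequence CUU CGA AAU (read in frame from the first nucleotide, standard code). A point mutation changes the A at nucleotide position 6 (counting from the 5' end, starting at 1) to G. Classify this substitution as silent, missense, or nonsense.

silent

Position 6 falls in codon 2: CGA → Arg.
After the substitution the codon is CGG → Arg.
Both encode Arg, so the change is synonymous.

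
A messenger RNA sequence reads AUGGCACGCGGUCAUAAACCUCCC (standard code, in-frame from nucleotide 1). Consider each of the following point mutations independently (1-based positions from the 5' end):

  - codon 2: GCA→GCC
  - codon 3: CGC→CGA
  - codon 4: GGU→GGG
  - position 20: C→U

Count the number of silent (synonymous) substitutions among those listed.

3

Codon 2: GCA (Ala) → GCC (Ala) — synonymous.
Codon 3: CGC (Arg) → CGA (Arg) — synonymous.
Codon 4: GGU (Gly) → GGG (Gly) — synonymous.
Codon 7: CCU (Pro) → CUU (Leu) — missense.
Synonymous: 3 of 4.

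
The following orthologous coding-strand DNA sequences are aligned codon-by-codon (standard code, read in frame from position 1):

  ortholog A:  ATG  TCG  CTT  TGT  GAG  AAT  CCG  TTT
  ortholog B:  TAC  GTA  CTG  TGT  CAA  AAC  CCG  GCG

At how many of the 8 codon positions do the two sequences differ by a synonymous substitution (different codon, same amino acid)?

Codon 1: ATG Met / TAC Tyr — nonsynonymous.
Codon 2: TCG Ser / GTA Val — nonsynonymous.
Codon 3: CTT Leu / CTG Leu — synonymous.
Codon 4: TGT Cys / TGT Cys — identical.
Codon 5: GAG Glu / CAA Gln — nonsynonymous.
Codon 6: AAT Asn / AAC Asn — synonymous.
Codon 7: CCG Pro / CCG Pro — identical.
Codon 8: TTT Phe / GCG Ala — nonsynonymous.
Synonymous differences: 2.

2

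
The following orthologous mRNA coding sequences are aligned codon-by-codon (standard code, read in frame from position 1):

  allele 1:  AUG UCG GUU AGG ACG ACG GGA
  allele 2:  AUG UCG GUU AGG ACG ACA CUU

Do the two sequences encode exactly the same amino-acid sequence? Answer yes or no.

Codon 1: AUG Met / AUG Met — identical.
Codon 2: UCG Ser / UCG Ser — identical.
Codon 3: GUU Val / GUU Val — identical.
Codon 4: AGG Arg / AGG Arg — identical.
Codon 5: ACG Thr / ACG Thr — identical.
Codon 6: ACG Thr / ACA Thr — synonymous.
Codon 7: GGA Gly / CUU Leu — nonsynonymous.
Nonsynonymous differences: 1 → different protein.

no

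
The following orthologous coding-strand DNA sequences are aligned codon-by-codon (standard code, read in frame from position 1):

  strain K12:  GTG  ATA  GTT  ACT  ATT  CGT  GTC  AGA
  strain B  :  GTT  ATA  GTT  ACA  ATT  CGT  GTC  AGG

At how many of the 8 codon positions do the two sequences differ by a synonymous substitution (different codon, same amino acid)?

3

Codon 1: GTG Val / GTT Val — synonymous.
Codon 2: ATA Ile / ATA Ile — identical.
Codon 3: GTT Val / GTT Val — identical.
Codon 4: ACT Thr / ACA Thr — synonymous.
Codon 5: ATT Ile / ATT Ile — identical.
Codon 6: CGT Arg / CGT Arg — identical.
Codon 7: GTC Val / GTC Val — identical.
Codon 8: AGA Arg / AGG Arg — synonymous.
Synonymous differences: 3.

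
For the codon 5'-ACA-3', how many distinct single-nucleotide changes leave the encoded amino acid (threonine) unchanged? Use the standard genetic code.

Position 1: none → 0 synonymous.
Position 2: none → 0 synonymous.
Position 3: ACT, ACC, ACG → 3 synonymous.
Total: 0 + 0 + 3 = 3.

3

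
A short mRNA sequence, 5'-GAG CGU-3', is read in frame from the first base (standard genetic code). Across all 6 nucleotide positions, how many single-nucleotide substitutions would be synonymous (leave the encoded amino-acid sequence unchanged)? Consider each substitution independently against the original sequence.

Codon 1 (GAG, Glu): 1 synonymous substitution.
Codon 2 (CGU, Arg): 3 synonymous substitutions.
Total: 1 + 3 = 4.

4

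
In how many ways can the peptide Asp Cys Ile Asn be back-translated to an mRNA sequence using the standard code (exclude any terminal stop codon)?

Asp: 2 codons.
Cys: 2 codons.
Ile: 3 codons.
Asn: 2 codons.
2 × 2 × 3 × 2 = 24.

24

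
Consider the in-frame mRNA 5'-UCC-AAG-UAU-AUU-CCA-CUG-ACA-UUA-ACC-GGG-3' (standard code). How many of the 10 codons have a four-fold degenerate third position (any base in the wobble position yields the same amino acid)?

6

Codon 1 UCC (Ser): third position 4-fold.
Codon 2 AAG (Lys): third position 2-fold.
Codon 3 UAU (Tyr): third position 2-fold.
Codon 4 AUU (Ile): third position 3-fold.
Codon 5 CCA (Pro): third position 4-fold.
Codon 6 CUG (Leu): third position 4-fold.
Codon 7 ACA (Thr): third position 4-fold.
Codon 8 UUA (Leu): third position 2-fold.
Codon 9 ACC (Thr): third position 4-fold.
Codon 10 GGG (Gly): third position 4-fold.
Four-fold degenerate third positions: 6.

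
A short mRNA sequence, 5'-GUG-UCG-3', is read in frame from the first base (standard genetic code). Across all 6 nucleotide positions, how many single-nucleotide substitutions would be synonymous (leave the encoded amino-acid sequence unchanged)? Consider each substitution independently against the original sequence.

6

Codon 1 (GUG, Val): 3 synonymous substitutions.
Codon 2 (UCG, Ser): 3 synonymous substitutions.
Total: 3 + 3 = 6.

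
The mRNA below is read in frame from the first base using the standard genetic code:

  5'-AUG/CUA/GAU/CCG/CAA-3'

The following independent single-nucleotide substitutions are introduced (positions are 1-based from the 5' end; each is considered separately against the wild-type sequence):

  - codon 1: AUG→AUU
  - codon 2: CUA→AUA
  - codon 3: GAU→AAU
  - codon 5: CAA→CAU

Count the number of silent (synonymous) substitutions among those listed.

Codon 1: AUG (Met) → AUU (Ile) — missense.
Codon 2: CUA (Leu) → AUA (Ile) — missense.
Codon 3: GAU (Asp) → AAU (Asn) — missense.
Codon 5: CAA (Gln) → CAU (His) — missense.
Synonymous: 0 of 4.

0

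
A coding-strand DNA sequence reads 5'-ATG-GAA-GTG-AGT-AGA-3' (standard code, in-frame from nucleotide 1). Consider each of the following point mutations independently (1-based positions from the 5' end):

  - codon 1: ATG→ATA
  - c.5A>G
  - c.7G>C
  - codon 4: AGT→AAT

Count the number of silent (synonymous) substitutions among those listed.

0

Codon 1: ATG (Met) → ATA (Ile) — missense.
Codon 2: GAA (Glu) → GGA (Gly) — missense.
Codon 3: GTG (Val) → CTG (Leu) — missense.
Codon 4: AGT (Ser) → AAT (Asn) — missense.
Synonymous: 0 of 4.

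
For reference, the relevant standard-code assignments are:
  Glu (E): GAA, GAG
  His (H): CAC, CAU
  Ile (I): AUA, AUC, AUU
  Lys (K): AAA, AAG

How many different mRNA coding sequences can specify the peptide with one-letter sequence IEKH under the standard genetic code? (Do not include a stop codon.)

24

Ile: 3 codons.
Glu: 2 codons.
Lys: 2 codons.
His: 2 codons.
3 × 2 × 2 × 2 = 24.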